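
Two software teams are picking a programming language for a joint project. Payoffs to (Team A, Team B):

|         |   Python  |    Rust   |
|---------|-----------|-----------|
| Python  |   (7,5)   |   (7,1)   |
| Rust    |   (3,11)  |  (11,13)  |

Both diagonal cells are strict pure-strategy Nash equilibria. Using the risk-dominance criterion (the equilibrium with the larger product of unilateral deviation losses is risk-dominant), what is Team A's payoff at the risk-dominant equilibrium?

At both Python: Team A loses 7 − 3 = 4 by deviating; Team B loses 5 − 1 = 4. Product = 4·4 = 16.
At both Rust: Team A loses 11 − 7 = 4 by deviating; Team B loses 13 − 11 = 2. Product = 4·2 = 8.
16 > 8, so both Python is risk-dominant. Team A's payoff there is 7.

7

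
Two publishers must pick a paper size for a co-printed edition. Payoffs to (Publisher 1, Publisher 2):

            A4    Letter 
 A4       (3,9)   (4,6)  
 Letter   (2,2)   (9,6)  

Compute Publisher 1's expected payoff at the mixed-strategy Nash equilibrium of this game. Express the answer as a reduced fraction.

19/6

Publisher 2 mixes with probability q on A4, chosen so Publisher 1 is indifferent: 3q + 4(1−q) = 2q + 9(1−q) gives q = 5/6.
Publisher 1's expected payoff (from either row, since indifferent) is 3·5/6 + 4·1/6 = 19/6.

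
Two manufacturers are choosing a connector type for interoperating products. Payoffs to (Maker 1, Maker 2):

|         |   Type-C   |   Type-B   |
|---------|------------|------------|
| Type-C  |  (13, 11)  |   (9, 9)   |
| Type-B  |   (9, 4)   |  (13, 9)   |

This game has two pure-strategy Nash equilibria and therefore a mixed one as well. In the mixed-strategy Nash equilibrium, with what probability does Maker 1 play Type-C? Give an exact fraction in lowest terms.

5/7

Maker 1's mix p on Type-C must make Maker 2 indifferent between Type-C and Type-B.
Maker 2's payoff from Type-C: 11p + 4(1−p). From Type-B: 9p + 9(1−p).
Set equal: 2p = 5(1−p) → p = 5/7.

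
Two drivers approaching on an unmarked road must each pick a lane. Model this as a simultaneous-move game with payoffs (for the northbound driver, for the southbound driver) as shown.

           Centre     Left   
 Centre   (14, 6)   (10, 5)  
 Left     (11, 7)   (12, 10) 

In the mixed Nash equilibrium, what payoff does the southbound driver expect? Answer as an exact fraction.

25/4

The northbound driver mixes with probability p on Centre, chosen so the southbound driver is indifferent: 6p + 7(1−p) = 5p + 10(1−p) gives p = 3/4.
The southbound driver's expected payoff is 6·3/4 + 7·1/4 = 25/4.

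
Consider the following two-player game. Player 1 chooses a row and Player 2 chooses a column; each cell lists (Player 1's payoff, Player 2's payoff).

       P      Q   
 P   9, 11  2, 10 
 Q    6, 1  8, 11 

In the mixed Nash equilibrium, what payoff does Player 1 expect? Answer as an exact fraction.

20/3

Player 2 mixes with probability q on P, chosen so Player 1 is indifferent: 9q + 2(1−q) = 6q + 8(1−q) gives q = 2/3.
Player 1's expected payoff (from either row, since indifferent) is 9·2/3 + 2·1/3 = 20/3.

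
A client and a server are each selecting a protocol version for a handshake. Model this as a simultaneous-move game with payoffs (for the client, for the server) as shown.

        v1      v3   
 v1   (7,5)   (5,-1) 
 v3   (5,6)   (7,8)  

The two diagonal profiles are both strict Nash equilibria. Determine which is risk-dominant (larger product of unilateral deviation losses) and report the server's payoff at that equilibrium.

At both v1: the client loses 7 − 5 = 2 by deviating; the server loses 5 − (-1) = 6. Product = 2·6 = 12.
At both v3: the client loses 7 − 5 = 2 by deviating; the server loses 8 − 6 = 2. Product = 2·2 = 4.
12 > 4, so both v1 is risk-dominant. The server's payoff there is 5.

5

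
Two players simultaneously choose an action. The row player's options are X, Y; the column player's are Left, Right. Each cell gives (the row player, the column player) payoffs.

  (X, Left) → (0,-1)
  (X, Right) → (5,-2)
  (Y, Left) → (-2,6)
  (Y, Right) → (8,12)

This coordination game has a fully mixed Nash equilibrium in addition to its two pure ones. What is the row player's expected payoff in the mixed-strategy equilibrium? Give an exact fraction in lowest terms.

The column player mixes with probability q on Left, chosen so the row player is indifferent: 0q + 5(1−q) = (-2)q + 8(1−q) gives q = 3/5.
The row player's expected payoff (from either row, since indifferent) is 0·3/5 + 5·2/5 = 2.

2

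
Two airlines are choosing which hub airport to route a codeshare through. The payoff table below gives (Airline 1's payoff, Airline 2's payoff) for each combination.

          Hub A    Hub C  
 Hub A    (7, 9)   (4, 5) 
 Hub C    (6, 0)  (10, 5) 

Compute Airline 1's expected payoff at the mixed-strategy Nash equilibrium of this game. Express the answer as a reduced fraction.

Airline 2 mixes with probability q on Hub A, chosen so Airline 1 is indifferent: 7q + 4(1−q) = 6q + 10(1−q) gives q = 6/7.
Airline 1's expected payoff (from either row, since indifferent) is 7·6/7 + 4·1/7 = 46/7.

46/7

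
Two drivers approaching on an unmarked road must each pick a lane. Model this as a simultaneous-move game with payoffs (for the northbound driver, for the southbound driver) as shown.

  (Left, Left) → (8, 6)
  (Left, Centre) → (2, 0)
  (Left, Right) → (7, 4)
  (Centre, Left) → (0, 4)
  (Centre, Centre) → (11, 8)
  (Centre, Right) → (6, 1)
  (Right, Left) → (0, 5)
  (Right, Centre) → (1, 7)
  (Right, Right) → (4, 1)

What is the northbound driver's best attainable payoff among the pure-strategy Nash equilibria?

Both Left is a pure NE (the northbound driver: 8 ≥ 0; the southbound driver: 6 ≥ 4). The northbound driver gets 8.
Both Centre is a pure NE (the northbound driver: 11 ≥ 2; the southbound driver: 8 ≥ 4). The northbound driver gets 11.
Every other cell has a profitable deviation for at least one player. Highest of {8, 11} is 11.

11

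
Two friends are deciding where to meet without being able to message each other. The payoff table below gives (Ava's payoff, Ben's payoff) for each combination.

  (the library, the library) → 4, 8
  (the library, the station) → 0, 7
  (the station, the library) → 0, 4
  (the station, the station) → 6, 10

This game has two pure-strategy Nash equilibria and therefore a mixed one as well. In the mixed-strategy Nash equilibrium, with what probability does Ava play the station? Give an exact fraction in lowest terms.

1/7

Ava's mix p on the library must make Ben indifferent between the library and the station.
Ben's payoff from the library: 8p + 4(1−p). From the station: 7p + 10(1−p).
Set equal: 1p = 6(1−p) → p = 6/7.
Probability on the station is 1 − 6/7 = 1/7.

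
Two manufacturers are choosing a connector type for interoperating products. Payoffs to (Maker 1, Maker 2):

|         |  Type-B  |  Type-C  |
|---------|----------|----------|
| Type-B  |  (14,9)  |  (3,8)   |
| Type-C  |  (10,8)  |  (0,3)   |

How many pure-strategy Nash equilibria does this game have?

1

Both Type-B: Maker 1 gets 14 (best alternative 10); Maker 2 gets 9 (best alternative 8). Neither deviates — NE.
Both Type-C is not a NE: Maker 1 would switch to Type-B (3 > 0).
No other cell survives both best-response checks, so there is 1 pure NE.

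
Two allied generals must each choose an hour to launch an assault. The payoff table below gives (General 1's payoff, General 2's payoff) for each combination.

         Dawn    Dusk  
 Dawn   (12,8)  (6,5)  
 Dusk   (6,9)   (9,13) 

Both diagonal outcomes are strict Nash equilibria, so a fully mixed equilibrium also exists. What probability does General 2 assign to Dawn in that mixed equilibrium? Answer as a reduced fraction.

1/3

General 2's mix q on Dawn must make General 1 indifferent between Dawn and Dusk.
General 1's payoff from Dawn: 12q + 6(1−q). From Dusk: 6q + 9(1−q).
Set equal: 6q = 3(1−q) → q = 3/9 = 1/3.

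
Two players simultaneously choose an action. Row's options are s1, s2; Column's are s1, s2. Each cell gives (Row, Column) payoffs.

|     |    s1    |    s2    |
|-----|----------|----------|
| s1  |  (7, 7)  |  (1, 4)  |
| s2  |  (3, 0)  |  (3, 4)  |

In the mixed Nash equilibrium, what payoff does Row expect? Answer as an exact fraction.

Column mixes with probability q on s1, chosen so Row is indifferent: 7q + 1(1−q) = 3q + 3(1−q) gives q = 1/3.
Row's expected payoff (from either row, since indifferent) is 7·1/3 + 1·2/3 = 3.

3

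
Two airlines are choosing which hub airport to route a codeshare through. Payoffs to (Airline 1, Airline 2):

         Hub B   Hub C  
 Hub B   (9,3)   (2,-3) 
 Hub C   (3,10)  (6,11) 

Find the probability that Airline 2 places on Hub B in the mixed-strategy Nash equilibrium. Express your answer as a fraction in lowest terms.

2/5

Airline 2's mix q on Hub B must make Airline 1 indifferent between Hub B and Hub C.
Airline 1's payoff from Hub B: 9q + 2(1−q). From Hub C: 3q + 6(1−q).
Set equal: 6q = 4(1−q) → q = 4/10 = 2/5.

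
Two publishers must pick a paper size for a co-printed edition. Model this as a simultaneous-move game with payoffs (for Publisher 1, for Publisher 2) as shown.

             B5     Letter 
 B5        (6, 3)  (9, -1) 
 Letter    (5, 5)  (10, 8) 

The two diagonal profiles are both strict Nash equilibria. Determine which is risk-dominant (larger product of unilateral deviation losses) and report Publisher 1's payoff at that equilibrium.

At both B5: Publisher 1 loses 6 − 5 = 1 by deviating; Publisher 2 loses 3 − (-1) = 4. Product = 1·4 = 4.
At both Letter: Publisher 1 loses 10 − 9 = 1 by deviating; Publisher 2 loses 8 − 5 = 3. Product = 1·3 = 3.
4 > 3, so both B5 is risk-dominant. Publisher 1's payoff there is 6.

6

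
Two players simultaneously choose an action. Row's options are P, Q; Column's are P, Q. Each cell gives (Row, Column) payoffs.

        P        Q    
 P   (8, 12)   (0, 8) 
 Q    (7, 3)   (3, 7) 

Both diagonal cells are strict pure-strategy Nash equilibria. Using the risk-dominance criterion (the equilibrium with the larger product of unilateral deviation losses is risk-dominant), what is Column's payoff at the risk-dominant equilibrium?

7

At both P: Row loses 8 − 7 = 1 by deviating; Column loses 12 − 8 = 4. Product = 1·4 = 4.
At both Q: Row loses 3 − 0 = 3 by deviating; Column loses 7 − 3 = 4. Product = 3·4 = 12.
12 > 4, so both Q is risk-dominant. Column's payoff there is 7.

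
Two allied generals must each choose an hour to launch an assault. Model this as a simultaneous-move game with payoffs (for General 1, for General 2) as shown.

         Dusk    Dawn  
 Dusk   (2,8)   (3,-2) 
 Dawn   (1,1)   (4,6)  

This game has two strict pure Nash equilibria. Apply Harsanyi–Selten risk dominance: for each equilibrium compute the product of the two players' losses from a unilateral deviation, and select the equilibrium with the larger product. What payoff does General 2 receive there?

At both Dusk: General 1 loses 2 − 1 = 1 by deviating; General 2 loses 8 − (-2) = 10. Product = 1·10 = 10.
At both Dawn: General 1 loses 4 − 3 = 1 by deviating; General 2 loses 6 − 1 = 5. Product = 1·5 = 5.
10 > 5, so both Dusk is risk-dominant. General 2's payoff there is 8.

8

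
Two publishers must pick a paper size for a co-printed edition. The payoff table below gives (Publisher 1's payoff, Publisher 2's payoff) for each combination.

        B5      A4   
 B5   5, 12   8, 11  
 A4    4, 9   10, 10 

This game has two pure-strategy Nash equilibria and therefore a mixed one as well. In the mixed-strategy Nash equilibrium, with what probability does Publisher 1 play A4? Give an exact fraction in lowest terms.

1/2

Publisher 1's mix p on B5 must make Publisher 2 indifferent between B5 and A4.
Publisher 2's payoff from B5: 12p + 9(1−p). From A4: 11p + 10(1−p).
Set equal: 1p = 1(1−p) → p = 1/2.
Probability on A4 is 1 − 1/2 = 1/2.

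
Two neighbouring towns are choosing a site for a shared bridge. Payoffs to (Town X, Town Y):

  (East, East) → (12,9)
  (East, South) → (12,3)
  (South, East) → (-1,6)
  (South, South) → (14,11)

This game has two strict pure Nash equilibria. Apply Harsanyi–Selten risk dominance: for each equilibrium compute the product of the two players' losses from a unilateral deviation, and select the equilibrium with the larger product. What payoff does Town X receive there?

At both East: Town X loses 12 − (-1) = 13 by deviating; Town Y loses 9 − 3 = 6. Product = 13·6 = 78.
At both South: Town X loses 14 − 12 = 2 by deviating; Town Y loses 11 − 6 = 5. Product = 2·5 = 10.
78 > 10, so both East is risk-dominant. Town X's payoff there is 12.

12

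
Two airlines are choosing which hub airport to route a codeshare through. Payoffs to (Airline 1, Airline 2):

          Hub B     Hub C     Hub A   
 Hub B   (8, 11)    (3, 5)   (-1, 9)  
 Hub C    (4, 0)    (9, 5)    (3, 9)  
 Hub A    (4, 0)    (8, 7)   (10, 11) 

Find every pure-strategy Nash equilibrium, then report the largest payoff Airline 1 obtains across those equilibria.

10

Both Hub B is a pure NE (Airline 1: 8 ≥ 4; Airline 2: 11 ≥ 9). Airline 1 gets 8.
Both Hub A is a pure NE (Airline 1: 10 ≥ 3; Airline 2: 11 ≥ 7). Airline 1 gets 10.
Every other cell has a profitable deviation for at least one player. Highest of {8, 10} is 10.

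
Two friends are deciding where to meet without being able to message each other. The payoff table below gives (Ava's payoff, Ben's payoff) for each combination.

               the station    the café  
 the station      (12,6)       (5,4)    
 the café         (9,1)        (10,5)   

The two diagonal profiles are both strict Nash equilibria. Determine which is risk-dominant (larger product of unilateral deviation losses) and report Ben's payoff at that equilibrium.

At both the station: Ava loses 12 − 9 = 3 by deviating; Ben loses 6 − 4 = 2. Product = 3·2 = 6.
At both the café: Ava loses 10 − 5 = 5 by deviating; Ben loses 5 − 1 = 4. Product = 5·4 = 20.
20 > 6, so both the café is risk-dominant. Ben's payoff there is 5.

5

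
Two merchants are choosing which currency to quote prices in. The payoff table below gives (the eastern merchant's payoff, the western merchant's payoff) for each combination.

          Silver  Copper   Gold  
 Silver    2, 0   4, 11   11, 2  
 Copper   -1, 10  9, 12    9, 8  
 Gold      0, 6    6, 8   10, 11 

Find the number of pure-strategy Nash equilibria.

Both Copper: the eastern merchant gets 9 (best alternative 6); the western merchant gets 12 (best alternative 10). Neither deviates — NE.
Both Gold is not a NE: the eastern merchant would switch to Silver (11 > 10).
No other cell survives both best-response checks, so there is 1 pure NE.

1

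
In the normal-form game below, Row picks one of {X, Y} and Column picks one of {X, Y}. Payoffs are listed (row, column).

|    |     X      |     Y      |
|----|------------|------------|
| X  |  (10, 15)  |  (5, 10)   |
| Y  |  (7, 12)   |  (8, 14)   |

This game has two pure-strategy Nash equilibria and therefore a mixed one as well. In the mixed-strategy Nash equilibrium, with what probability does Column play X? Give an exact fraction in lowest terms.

Column's mix q on X must make Row indifferent between X and Y.
Row's payoff from X: 10q + 5(1−q). From Y: 7q + 8(1−q).
Set equal: 3q = 3(1−q) → q = 3/6 = 1/2.

1/2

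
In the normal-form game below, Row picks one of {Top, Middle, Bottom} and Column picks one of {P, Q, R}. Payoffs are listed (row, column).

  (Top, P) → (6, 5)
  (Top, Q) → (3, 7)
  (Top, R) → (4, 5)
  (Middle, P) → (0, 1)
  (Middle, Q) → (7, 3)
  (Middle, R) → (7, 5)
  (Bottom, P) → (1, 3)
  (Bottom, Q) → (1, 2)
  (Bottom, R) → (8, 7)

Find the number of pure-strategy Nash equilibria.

(Bottom, R): Row gets 8 (best alternative 7); Column gets 7 (best alternative 3). Neither deviates — NE.
(Top, P) is not a NE: Column would switch to Q (7 > 5).
No other cell survives both best-response checks, so there is 1 pure NE.

1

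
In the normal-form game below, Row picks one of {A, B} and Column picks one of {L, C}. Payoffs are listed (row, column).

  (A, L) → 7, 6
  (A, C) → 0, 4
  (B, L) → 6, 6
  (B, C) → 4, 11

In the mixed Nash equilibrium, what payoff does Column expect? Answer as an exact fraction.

6

Row mixes with probability p on A, chosen so Column is indifferent: 6p + 6(1−p) = 4p + 11(1−p) gives p = 5/7.
Column's expected payoff is 6·5/7 + 6·2/7 = 6.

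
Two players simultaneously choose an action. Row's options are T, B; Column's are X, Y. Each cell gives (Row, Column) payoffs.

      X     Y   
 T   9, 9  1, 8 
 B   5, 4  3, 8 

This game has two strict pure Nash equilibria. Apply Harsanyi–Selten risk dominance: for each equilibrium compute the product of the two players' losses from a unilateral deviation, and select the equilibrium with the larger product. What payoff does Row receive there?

3

At (T, X): Row loses 9 − 5 = 4 by deviating; Column loses 9 − 8 = 1. Product = 4·1 = 4.
At (B, Y): Row loses 3 − 1 = 2 by deviating; Column loses 8 − 4 = 4. Product = 2·4 = 8.
8 > 4, so (B, Y) is risk-dominant. Row's payoff there is 3.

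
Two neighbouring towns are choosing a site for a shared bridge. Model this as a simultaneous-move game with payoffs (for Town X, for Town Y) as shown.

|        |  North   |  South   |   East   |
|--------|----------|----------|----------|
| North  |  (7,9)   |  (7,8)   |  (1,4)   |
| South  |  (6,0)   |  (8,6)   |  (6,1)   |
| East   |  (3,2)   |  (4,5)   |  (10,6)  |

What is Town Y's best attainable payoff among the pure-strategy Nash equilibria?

Both North is a pure NE (Town X: 7 ≥ 6; Town Y: 9 ≥ 8). Town Y gets 9.
Both South is a pure NE (Town X: 8 ≥ 7; Town Y: 6 ≥ 1). Town Y gets 6.
Both East is a pure NE (Town X: 10 ≥ 6; Town Y: 6 ≥ 5). Town Y gets 6.
Every other cell has a profitable deviation for at least one player. Highest of {9, 6, 6} is 9.

9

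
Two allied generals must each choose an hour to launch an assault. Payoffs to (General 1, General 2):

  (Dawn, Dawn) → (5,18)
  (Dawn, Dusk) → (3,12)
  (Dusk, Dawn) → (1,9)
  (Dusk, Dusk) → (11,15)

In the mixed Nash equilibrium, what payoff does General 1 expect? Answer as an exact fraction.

13/3

General 2 mixes with probability q on Dawn, chosen so General 1 is indifferent: 5q + 3(1−q) = 1q + 11(1−q) gives q = 2/3.
General 1's expected payoff (from either row, since indifferent) is 5·2/3 + 3·1/3 = 13/3.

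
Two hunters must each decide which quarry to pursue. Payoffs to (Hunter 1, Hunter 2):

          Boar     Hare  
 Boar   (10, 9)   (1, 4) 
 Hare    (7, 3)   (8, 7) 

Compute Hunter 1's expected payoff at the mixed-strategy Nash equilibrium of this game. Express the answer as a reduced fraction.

73/10

Hunter 2 mixes with probability q on Boar, chosen so Hunter 1 is indifferent: 10q + 1(1−q) = 7q + 8(1−q) gives q = 7/10.
Hunter 1's expected payoff (from either row, since indifferent) is 10·7/10 + 1·3/10 = 73/10.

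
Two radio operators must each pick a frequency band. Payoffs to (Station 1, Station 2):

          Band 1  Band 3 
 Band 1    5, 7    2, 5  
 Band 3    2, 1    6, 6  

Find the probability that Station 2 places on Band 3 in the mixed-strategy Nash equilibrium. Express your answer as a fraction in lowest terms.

Station 2's mix q on Band 1 must make Station 1 indifferent between Band 1 and Band 3.
Station 1's payoff from Band 1: 5q + 2(1−q). From Band 3: 2q + 6(1−q).
Set equal: 3q = 4(1−q) → q = 4/7.
Probability on Band 3 is 1 − 4/7 = 3/7.

3/7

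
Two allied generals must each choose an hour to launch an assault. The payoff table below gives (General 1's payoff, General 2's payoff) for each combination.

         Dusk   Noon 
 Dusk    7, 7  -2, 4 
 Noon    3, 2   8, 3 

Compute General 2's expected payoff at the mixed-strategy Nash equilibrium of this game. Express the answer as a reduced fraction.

General 1 mixes with probability p on Dusk, chosen so General 2 is indifferent: 7p + 2(1−p) = 4p + 3(1−p) gives p = 1/4.
General 2's expected payoff is 7·1/4 + 2·3/4 = 13/4.

13/4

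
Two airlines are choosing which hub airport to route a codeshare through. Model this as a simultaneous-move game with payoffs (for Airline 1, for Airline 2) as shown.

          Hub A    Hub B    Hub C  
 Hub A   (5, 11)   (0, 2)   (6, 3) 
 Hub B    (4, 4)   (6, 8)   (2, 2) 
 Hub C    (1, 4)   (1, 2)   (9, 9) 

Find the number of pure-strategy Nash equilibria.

Both Hub A: Airline 1 gets 5 (best alternative 4); Airline 2 gets 11 (best alternative 3). Neither deviates — NE.
Both Hub B: Airline 1 gets 6 (best alternative 1); Airline 2 gets 8 (best alternative 4). Neither deviates — NE.
Both Hub C: Airline 1 gets 9 (best alternative 6); Airline 2 gets 9 (best alternative 4). Neither deviates — NE.
(Hub B, Hub A) is not a NE: Airline 1 would switch to Hub A (5 > 4).
No other cell survives both best-response checks, so there are 3 pure NE.

3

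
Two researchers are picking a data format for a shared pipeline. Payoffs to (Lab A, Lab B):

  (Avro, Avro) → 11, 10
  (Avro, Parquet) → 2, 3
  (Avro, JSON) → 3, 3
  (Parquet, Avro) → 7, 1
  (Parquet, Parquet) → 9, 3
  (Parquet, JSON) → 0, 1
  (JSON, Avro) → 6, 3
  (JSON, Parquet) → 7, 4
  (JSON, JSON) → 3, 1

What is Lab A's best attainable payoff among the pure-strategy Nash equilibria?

Both Avro is a pure NE (Lab A: 11 ≥ 7; Lab B: 10 ≥ 3). Lab A gets 11.
Both Parquet is a pure NE (Lab A: 9 ≥ 7; Lab B: 3 ≥ 1). Lab A gets 9.
Every other cell has a profitable deviation for at least one player. Highest of {11, 9} is 11.

11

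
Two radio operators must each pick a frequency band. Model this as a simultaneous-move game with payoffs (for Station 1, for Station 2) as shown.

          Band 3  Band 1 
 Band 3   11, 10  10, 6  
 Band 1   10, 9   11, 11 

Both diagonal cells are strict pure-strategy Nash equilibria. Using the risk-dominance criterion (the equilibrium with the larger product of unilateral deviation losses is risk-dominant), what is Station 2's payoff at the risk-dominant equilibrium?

10

At both Band 3: Station 1 loses 11 − 10 = 1 by deviating; Station 2 loses 10 − 6 = 4. Product = 1·4 = 4.
At both Band 1: Station 1 loses 11 − 10 = 1 by deviating; Station 2 loses 11 − 9 = 2. Product = 1·2 = 2.
4 > 2, so both Band 3 is risk-dominant. Station 2's payoff there is 10.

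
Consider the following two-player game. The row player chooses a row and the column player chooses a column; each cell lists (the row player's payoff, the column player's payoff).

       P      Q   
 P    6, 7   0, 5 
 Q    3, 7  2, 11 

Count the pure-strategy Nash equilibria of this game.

2

Both P: the row player gets 6 (best alternative 3); the column player gets 7 (best alternative 5). Neither deviates — NE.
Both Q: the row player gets 2 (best alternative 0); the column player gets 11 (best alternative 7). Neither deviates — NE.
(P, Q) is not a NE: the row player would switch to Q (2 > 0).
No other cell survives both best-response checks, so there are 2 pure NE.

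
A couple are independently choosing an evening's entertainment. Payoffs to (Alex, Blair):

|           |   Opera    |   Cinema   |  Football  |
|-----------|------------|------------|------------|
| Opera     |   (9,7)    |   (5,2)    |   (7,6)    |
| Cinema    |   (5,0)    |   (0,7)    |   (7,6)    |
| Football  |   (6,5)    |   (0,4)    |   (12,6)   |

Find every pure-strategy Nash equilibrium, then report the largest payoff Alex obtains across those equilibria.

12

Both Opera is a pure NE (Alex: 9 ≥ 6; Blair: 7 ≥ 6). Alex gets 9.
Both Football is a pure NE (Alex: 12 ≥ 7; Blair: 6 ≥ 5). Alex gets 12.
Every other cell has a profitable deviation for at least one player. Highest of {9, 12} is 12.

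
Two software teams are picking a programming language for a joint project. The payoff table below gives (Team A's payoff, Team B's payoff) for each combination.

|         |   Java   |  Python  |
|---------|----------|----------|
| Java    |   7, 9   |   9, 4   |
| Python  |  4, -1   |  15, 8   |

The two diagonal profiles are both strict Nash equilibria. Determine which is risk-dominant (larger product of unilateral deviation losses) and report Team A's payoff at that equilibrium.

At both Java: Team A loses 7 − 4 = 3 by deviating; Team B loses 9 − 4 = 5. Product = 3·5 = 15.
At both Python: Team A loses 15 − 9 = 6 by deviating; Team B loses 8 − (-1) = 9. Product = 6·9 = 54.
54 > 15, so both Python is risk-dominant. Team A's payoff there is 15.

15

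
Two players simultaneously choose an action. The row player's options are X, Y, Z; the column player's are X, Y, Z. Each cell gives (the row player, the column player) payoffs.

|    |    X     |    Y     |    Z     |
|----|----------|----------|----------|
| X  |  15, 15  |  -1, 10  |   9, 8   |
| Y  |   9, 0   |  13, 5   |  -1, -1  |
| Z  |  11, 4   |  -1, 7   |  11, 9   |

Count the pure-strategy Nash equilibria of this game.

Both X: the row player gets 15 (best alternative 11); the column player gets 15 (best alternative 10). Neither deviates — NE.
Both Y: the row player gets 13 (best alternative -1); the column player gets 5 (best alternative 0). Neither deviates — NE.
Both Z: the row player gets 11 (best alternative 9); the column player gets 9 (best alternative 7). Neither deviates — NE.
(X, Z) is not a NE: the row player would switch to Z (11 > 9).
No other cell survives both best-response checks, so there are 3 pure NE.

3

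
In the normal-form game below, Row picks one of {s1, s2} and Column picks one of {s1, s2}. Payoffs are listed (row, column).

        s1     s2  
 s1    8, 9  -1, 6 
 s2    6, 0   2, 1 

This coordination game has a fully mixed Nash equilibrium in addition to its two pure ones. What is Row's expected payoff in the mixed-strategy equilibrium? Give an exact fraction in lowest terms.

Column mixes with probability q on s1, chosen so Row is indifferent: 8q + (-1)(1−q) = 6q + 2(1−q) gives q = 3/5.
Row's expected payoff (from either row, since indifferent) is 8·3/5 + (-1)·2/5 = 22/5.

22/5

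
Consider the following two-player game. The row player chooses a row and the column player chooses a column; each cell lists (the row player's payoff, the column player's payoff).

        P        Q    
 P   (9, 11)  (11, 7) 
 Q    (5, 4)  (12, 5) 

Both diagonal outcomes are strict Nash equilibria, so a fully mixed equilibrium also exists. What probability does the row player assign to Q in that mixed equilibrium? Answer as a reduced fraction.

The row player's mix p on P must make the column player indifferent between P and Q.
The column player's payoff from P: 11p + 4(1−p). From Q: 7p + 5(1−p).
Set equal: 4p = 1(1−p) → p = 1/5.
Probability on Q is 1 − 1/5 = 4/5.

4/5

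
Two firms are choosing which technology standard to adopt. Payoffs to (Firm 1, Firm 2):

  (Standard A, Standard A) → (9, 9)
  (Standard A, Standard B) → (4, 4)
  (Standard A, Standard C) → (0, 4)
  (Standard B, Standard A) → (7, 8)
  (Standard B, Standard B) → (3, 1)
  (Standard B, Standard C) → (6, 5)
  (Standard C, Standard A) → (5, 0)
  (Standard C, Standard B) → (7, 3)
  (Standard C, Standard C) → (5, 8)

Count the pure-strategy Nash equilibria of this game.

Both Standard A: Firm 1 gets 9 (best alternative 7); Firm 2 gets 9 (best alternative 4). Neither deviates — NE.
Both Standard C is not a NE: Firm 1 would switch to Standard B (6 > 5).
No other cell survives both best-response checks, so there is 1 pure NE.

1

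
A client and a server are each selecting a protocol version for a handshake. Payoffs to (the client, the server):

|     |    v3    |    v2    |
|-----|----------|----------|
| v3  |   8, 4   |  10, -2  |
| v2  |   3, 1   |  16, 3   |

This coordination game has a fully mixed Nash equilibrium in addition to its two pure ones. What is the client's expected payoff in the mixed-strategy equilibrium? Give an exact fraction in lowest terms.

The server mixes with probability q on v3, chosen so the client is indifferent: 8q + 10(1−q) = 3q + 16(1−q) gives q = 6/11.
The client's expected payoff (from either row, since indifferent) is 8·6/11 + 10·5/11 = 98/11.

98/11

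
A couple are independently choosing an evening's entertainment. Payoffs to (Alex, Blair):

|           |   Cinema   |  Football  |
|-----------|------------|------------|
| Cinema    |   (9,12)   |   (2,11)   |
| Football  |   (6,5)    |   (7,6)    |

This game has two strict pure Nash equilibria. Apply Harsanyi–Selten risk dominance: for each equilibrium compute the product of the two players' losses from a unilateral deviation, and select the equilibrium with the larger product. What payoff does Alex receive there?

7

At both Cinema: Alex loses 9 − 6 = 3 by deviating; Blair loses 12 − 11 = 1. Product = 3·1 = 3.
At both Football: Alex loses 7 − 2 = 5 by deviating; Blair loses 6 − 5 = 1. Product = 5·1 = 5.
5 > 3, so both Football is risk-dominant. Alex's payoff there is 7.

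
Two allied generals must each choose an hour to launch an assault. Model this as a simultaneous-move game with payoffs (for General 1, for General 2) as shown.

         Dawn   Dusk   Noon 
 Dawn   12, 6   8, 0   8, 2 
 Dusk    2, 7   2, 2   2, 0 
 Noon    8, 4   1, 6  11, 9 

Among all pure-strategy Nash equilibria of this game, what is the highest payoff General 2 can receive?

Both Dawn is a pure NE (General 1: 12 ≥ 8; General 2: 6 ≥ 2). General 2 gets 6.
Both Noon is a pure NE (General 1: 11 ≥ 8; General 2: 9 ≥ 6). General 2 gets 9.
Every other cell has a profitable deviation for at least one player. Highest of {6, 9} is 9.

9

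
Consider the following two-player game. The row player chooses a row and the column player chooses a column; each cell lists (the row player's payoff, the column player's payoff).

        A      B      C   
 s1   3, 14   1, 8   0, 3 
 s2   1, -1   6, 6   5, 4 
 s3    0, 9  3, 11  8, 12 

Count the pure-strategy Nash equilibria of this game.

(s1, A): the row player gets 3 (best alternative 1); the column player gets 14 (best alternative 8). Neither deviates — NE.
(s2, B): the row player gets 6 (best alternative 3); the column player gets 6 (best alternative 4). Neither deviates — NE.
(s3, C): the row player gets 8 (best alternative 5); the column player gets 12 (best alternative 11). Neither deviates — NE.
(s1, C) is not a NE: the row player would switch to s3 (8 > 0).
No other cell survives both best-response checks, so there are 3 pure NE.

3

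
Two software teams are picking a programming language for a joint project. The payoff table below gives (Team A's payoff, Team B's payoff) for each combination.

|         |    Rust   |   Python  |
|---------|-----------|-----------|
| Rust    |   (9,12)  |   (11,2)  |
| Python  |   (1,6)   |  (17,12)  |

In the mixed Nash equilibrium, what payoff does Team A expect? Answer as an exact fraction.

71/7

Team B mixes with probability q on Rust, chosen so Team A is indifferent: 9q + 11(1−q) = 1q + 17(1−q) gives q = 3/7.
Team A's expected payoff (from either row, since indifferent) is 9·3/7 + 11·4/7 = 71/7.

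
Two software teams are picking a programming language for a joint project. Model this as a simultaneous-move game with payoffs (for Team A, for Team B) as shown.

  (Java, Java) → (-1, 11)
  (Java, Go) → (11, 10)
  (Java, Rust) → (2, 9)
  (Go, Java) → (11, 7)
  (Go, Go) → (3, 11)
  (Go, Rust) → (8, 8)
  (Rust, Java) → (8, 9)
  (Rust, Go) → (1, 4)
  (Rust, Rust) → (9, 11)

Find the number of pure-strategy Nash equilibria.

1

Both Rust: Team A gets 9 (best alternative 8); Team B gets 11 (best alternative 9). Neither deviates — NE.
Both Java is not a NE: Team A would switch to Go (11 > -1).
No other cell survives both best-response checks, so there is 1 pure NE.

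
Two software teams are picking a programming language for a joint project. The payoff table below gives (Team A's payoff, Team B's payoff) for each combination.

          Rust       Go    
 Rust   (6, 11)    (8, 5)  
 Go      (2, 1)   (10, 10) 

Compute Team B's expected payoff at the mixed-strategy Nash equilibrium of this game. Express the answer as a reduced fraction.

Team A mixes with probability p on Rust, chosen so Team B is indifferent: 11p + 1(1−p) = 5p + 10(1−p) gives p = 3/5.
Team B's expected payoff is 11·3/5 + 1·2/5 = 7.

7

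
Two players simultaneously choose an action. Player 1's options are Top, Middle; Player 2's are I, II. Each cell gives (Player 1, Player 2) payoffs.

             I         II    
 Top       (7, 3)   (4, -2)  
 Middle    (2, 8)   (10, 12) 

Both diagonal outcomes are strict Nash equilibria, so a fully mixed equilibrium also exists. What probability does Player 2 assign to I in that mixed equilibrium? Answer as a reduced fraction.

6/11

Player 2's mix q on I must make Player 1 indifferent between Top and Middle.
Player 1's payoff from Top: 7q + 4(1−q). From Middle: 2q + 10(1−q).
Set equal: 5q = 6(1−q) → q = 6/11.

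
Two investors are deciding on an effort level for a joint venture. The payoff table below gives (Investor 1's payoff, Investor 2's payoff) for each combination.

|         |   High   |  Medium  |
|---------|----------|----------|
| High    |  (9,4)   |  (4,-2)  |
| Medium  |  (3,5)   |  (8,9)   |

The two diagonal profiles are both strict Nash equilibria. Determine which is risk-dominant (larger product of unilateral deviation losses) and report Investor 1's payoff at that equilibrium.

At both High: Investor 1 loses 9 − 3 = 6 by deviating; Investor 2 loses 4 − (-2) = 6. Product = 6·6 = 36.
At both Medium: Investor 1 loses 8 − 4 = 4 by deviating; Investor 2 loses 9 − 5 = 4. Product = 4·4 = 16.
36 > 16, so both High is risk-dominant. Investor 1's payoff there is 9.

9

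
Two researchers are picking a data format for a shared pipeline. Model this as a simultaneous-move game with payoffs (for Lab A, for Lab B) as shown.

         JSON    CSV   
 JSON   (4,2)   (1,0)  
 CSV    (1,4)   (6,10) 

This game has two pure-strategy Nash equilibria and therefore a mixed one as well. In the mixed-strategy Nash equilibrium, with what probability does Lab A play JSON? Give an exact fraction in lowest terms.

Lab A's mix p on JSON must make Lab B indifferent between JSON and CSV.
Lab B's payoff from JSON: 2p + 4(1−p). From CSV: 0p + 10(1−p).
Set equal: 2p = 6(1−p) → p = 6/8 = 3/4.

3/4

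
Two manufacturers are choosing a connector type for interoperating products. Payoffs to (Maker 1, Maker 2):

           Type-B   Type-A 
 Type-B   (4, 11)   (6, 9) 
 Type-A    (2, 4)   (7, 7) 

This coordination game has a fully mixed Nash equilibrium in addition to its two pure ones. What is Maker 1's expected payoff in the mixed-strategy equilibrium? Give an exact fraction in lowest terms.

Maker 2 mixes with probability q on Type-B, chosen so Maker 1 is indifferent: 4q + 6(1−q) = 2q + 7(1−q) gives q = 1/3.
Maker 1's expected payoff (from either row, since indifferent) is 4·1/3 + 6·2/3 = 16/3.

16/3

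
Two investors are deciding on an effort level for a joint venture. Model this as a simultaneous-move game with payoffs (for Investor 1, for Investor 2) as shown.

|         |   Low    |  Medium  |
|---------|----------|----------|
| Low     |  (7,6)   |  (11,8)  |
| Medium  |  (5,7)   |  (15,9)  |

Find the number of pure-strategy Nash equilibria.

1

Both Medium: Investor 1 gets 15 (best alternative 11); Investor 2 gets 9 (best alternative 7). Neither deviates — NE.
Both Low is not a NE: Investor 2 would switch to Medium (8 > 6).
No other cell survives both best-response checks, so there is 1 pure NE.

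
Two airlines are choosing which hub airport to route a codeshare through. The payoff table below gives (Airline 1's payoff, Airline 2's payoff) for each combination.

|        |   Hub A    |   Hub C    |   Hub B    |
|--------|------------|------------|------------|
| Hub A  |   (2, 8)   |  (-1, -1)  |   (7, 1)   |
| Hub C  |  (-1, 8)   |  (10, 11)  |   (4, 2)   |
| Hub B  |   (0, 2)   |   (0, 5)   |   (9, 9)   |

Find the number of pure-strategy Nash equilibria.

3

Both Hub A: Airline 1 gets 2 (best alternative 0); Airline 2 gets 8 (best alternative 1). Neither deviates — NE.
Both Hub C: Airline 1 gets 10 (best alternative 0); Airline 2 gets 11 (best alternative 8). Neither deviates — NE.
Both Hub B: Airline 1 gets 9 (best alternative 7); Airline 2 gets 9 (best alternative 5). Neither deviates — NE.
(Hub C, Hub B) is not a NE: Airline 1 would switch to Hub B (9 > 4).
No other cell survives both best-response checks, so there are 3 pure NE.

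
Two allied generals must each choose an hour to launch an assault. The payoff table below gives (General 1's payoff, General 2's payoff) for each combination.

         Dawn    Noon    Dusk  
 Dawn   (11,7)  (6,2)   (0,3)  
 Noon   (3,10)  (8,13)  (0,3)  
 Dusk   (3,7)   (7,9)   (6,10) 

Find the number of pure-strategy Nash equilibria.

3

Both Dawn: General 1 gets 11 (best alternative 3); General 2 gets 7 (best alternative 3). Neither deviates — NE.
Both Noon: General 1 gets 8 (best alternative 7); General 2 gets 13 (best alternative 10). Neither deviates — NE.
Both Dusk: General 1 gets 6 (best alternative 0); General 2 gets 10 (best alternative 9). Neither deviates — NE.
(Dusk, Noon) is not a NE: General 1 would switch to Noon (8 > 7).
No other cell survives both best-response checks, so there are 3 pure NE.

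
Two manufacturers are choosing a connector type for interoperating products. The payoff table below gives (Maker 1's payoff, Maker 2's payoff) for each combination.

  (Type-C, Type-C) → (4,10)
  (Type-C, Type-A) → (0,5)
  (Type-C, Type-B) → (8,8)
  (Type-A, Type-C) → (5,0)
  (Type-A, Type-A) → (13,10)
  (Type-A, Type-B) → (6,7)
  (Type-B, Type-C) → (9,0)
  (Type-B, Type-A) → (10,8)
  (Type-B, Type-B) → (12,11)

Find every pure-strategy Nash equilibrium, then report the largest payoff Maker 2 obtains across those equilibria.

Both Type-A is a pure NE (Maker 1: 13 ≥ 10; Maker 2: 10 ≥ 7). Maker 2 gets 10.
Both Type-B is a pure NE (Maker 1: 12 ≥ 8; Maker 2: 11 ≥ 8). Maker 2 gets 11.
Every other cell has a profitable deviation for at least one player. Highest of {10, 11} is 11.

11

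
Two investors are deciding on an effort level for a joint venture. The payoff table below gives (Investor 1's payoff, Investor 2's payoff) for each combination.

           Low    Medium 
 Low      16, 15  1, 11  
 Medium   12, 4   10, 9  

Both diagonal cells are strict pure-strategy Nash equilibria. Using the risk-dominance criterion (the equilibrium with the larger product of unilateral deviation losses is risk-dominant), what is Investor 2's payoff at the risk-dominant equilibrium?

9

At both Low: Investor 1 loses 16 − 12 = 4 by deviating; Investor 2 loses 15 − 11 = 4. Product = 4·4 = 16.
At both Medium: Investor 1 loses 10 − 1 = 9 by deviating; Investor 2 loses 9 − 4 = 5. Product = 9·5 = 45.
45 > 16, so both Medium is risk-dominant. Investor 2's payoff there is 9.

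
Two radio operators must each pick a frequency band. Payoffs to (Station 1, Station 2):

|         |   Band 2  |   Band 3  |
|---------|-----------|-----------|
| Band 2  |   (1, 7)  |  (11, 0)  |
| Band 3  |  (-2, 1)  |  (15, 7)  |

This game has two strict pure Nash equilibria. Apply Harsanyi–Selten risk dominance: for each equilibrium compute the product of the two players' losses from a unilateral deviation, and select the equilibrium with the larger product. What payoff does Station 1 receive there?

At both Band 2: Station 1 loses 1 − (-2) = 3 by deviating; Station 2 loses 7 − 0 = 7. Product = 3·7 = 21.
At both Band 3: Station 1 loses 15 − 11 = 4 by deviating; Station 2 loses 7 − 1 = 6. Product = 4·6 = 24.
24 > 21, so both Band 3 is risk-dominant. Station 1's payoff there is 15.

15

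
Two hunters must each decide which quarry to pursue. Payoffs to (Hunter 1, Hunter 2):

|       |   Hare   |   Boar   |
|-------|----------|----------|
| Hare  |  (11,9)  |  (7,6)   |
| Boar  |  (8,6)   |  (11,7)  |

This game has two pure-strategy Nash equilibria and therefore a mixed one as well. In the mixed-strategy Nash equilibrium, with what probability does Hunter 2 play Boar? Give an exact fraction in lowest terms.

Hunter 2's mix q on Hare must make Hunter 1 indifferent between Hare and Boar.
Hunter 1's payoff from Hare: 11q + 7(1−q). From Boar: 8q + 11(1−q).
Set equal: 3q = 4(1−q) → q = 4/7.
Probability on Boar is 1 − 4/7 = 3/7.

3/7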